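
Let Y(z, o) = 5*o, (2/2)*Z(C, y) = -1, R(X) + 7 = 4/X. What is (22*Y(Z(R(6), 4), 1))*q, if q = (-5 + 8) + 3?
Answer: 660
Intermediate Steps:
q = 6 (q = 3 + 3 = 6)
R(X) = -7 + 4/X
Z(C, y) = -1
(22*Y(Z(R(6), 4), 1))*q = (22*(5*1))*6 = (22*5)*6 = 110*6 = 660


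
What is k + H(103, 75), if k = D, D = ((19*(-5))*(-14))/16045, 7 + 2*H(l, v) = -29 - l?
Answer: -445519/6418 ≈ -69.417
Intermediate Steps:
H(l, v) = -18 - l/2 (H(l, v) = -7/2 + (-29 - l)/2 = -7/2 + (-29/2 - l/2) = -18 - l/2)
D = 266/3209 (D = -95*(-14)*(1/16045) = 1330*(1/16045) = 266/3209 ≈ 0.082892)
k = 266/3209 ≈ 0.082892
k + H(103, 75) = 266/3209 + (-18 - ½*103) = 266/3209 + (-18 - 103/2) = 266/3209 - 139/2 = -445519/6418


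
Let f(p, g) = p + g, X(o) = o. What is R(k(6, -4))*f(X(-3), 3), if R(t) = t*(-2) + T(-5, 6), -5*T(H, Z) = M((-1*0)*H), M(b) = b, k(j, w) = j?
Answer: 0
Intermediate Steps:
T(H, Z) = 0 (T(H, Z) = -(-1*0)*H/5 = -0*H = -⅕*0 = 0)
f(p, g) = g + p
R(t) = -2*t (R(t) = t*(-2) + 0 = -2*t + 0 = -2*t)
R(k(6, -4))*f(X(-3), 3) = (-2*6)*(3 - 3) = -12*0 = 0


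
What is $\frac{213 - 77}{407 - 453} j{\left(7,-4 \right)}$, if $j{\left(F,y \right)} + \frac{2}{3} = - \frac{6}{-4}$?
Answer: $- \frac{170}{69} \approx -2.4638$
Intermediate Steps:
$j{\left(F,y \right)} = \frac{5}{6}$ ($j{\left(F,y \right)} = - \frac{2}{3} - \frac{6}{-4} = - \frac{2}{3} - - \frac{3}{2} = - \frac{2}{3} + \frac{3}{2} = \frac{5}{6}$)
$\frac{213 - 77}{407 - 453} j{\left(7,-4 \right)} = \frac{213 - 77}{407 - 453} \cdot \frac{5}{6} = \frac{136}{-46} \cdot \frac{5}{6} = 136 \left(- \frac{1}{46}\right) \frac{5}{6} = \left(- \frac{68}{23}\right) \frac{5}{6} = - \frac{170}{69}$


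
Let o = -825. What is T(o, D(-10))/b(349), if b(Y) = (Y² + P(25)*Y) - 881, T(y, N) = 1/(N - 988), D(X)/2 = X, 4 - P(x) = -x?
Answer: -1/132089328 ≈ -7.5706e-9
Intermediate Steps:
P(x) = 4 + x (P(x) = 4 - (-1)*x = 4 + x)
D(X) = 2*X
T(y, N) = 1/(-988 + N)
b(Y) = -881 + Y² + 29*Y (b(Y) = (Y² + (4 + 25)*Y) - 881 = (Y² + 29*Y) - 881 = -881 + Y² + 29*Y)
T(o, D(-10))/b(349) = 1/((-988 + 2*(-10))*(-881 + 349² + 29*349)) = 1/((-988 - 20)*(-881 + 121801 + 10121)) = 1/(-1008*131041) = -1/1008*1/131041 = -1/132089328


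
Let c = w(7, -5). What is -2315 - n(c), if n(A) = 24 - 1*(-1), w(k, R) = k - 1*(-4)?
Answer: -2340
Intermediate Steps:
w(k, R) = 4 + k (w(k, R) = k + 4 = 4 + k)
c = 11 (c = 4 + 7 = 11)
n(A) = 25 (n(A) = 24 + 1 = 25)
-2315 - n(c) = -2315 - 1*25 = -2315 - 25 = -2340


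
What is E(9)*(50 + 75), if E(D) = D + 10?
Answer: 2375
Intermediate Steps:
E(D) = 10 + D
E(9)*(50 + 75) = (10 + 9)*(50 + 75) = 19*125 = 2375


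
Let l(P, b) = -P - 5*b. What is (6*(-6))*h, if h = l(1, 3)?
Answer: 576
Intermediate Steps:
h = -16 (h = -1*1 - 5*3 = -1 - 15 = -16)
(6*(-6))*h = (6*(-6))*(-16) = -36*(-16) = 576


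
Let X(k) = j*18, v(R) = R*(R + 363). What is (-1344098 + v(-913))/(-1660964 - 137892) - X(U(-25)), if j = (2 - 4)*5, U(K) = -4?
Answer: 81159007/449714 ≈ 180.47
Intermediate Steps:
j = -10 (j = -2*5 = -10)
v(R) = R*(363 + R)
X(k) = -180 (X(k) = -10*18 = -180)
(-1344098 + v(-913))/(-1660964 - 137892) - X(U(-25)) = (-1344098 - 913*(363 - 913))/(-1660964 - 137892) - 1*(-180) = (-1344098 - 913*(-550))/(-1798856) + 180 = (-1344098 + 502150)*(-1/1798856) + 180 = -841948*(-1/1798856) + 180 = 210487/449714 + 180 = 81159007/449714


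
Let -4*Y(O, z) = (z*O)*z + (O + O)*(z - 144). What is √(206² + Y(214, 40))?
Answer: 2*I*√8009 ≈ 178.99*I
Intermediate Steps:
Y(O, z) = -O*(-144 + z)/2 - O*z²/4 (Y(O, z) = -((z*O)*z + (O + O)*(z - 144))/4 = -((O*z)*z + (2*O)*(-144 + z))/4 = -(O*z² + 2*O*(-144 + z))/4 = -O*(-144 + z)/2 - O*z²/4)
√(206² + Y(214, 40)) = √(206² + (¼)*214*(288 - 1*40² - 2*40)) = √(42436 + (¼)*214*(288 - 1*1600 - 80)) = √(42436 + (¼)*214*(288 - 1600 - 80)) = √(42436 + (¼)*214*(-1392)) = √(42436 - 74472) = √(-32036) = 2*I*√8009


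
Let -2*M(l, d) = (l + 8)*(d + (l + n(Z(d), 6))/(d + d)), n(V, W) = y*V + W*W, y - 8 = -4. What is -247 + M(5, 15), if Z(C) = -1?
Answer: -21151/60 ≈ -352.52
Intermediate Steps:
y = 4 (y = 8 - 4 = 4)
n(V, W) = W**2 + 4*V (n(V, W) = 4*V + W*W = 4*V + W**2 = W**2 + 4*V)
M(l, d) = -(8 + l)*(d + (32 + l)/(2*d))/2 (M(l, d) = -(l + 8)*(d + (l + (6**2 + 4*(-1)))/(d + d))/2 = -(8 + l)*(d + (l + (36 - 4))/((2*d)))/2 = -(8 + l)*(d + (l + 32)*(1/(2*d)))/2 = -(8 + l)*(d + (32 + l)*(1/(2*d)))/2 = -(8 + l)*(d + (32 + l)/(2*d))/2)
-247 + M(5, 15) = -247 + (1/4)*(-256 - 1*5**2 - 40*5 + 2*15**2*(-8 - 1*5))/15 = -247 + (1/4)*(1/15)*(-256 - 1*25 - 200 + 2*225*(-8 - 5)) = -247 + (1/4)*(1/15)*(-256 - 25 - 200 + 2*225*(-13)) = -247 + (1/4)*(1/15)*(-256 - 25 - 200 - 5850) = -247 + (1/4)*(1/15)*(-6331) = -247 - 6331/60 = -21151/60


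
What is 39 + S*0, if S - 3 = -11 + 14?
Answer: 39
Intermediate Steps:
S = 6 (S = 3 + (-11 + 14) = 3 + 3 = 6)
39 + S*0 = 39 + 6*0 = 39 + 0 = 39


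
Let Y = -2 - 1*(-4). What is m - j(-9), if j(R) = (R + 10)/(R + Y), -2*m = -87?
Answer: 611/14 ≈ 43.643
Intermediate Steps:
Y = 2 (Y = -2 + 4 = 2)
m = 87/2 (m = -1/2*(-87) = 87/2 ≈ 43.500)
j(R) = (10 + R)/(2 + R) (j(R) = (R + 10)/(R + 2) = (10 + R)/(2 + R))
m - j(-9) = 87/2 - (10 - 9)/(2 - 9) = 87/2 - 1/(-7) = 87/2 - (-1)/7 = 87/2 - 1*(-1/7) = 87/2 + 1/7 = 611/14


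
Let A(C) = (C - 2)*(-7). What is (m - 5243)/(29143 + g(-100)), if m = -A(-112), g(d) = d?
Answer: -863/4149 ≈ -0.20800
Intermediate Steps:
A(C) = 14 - 7*C (A(C) = (-2 + C)*(-7) = 14 - 7*C)
m = -798 (m = -(14 - 7*(-112)) = -(14 + 784) = -1*798 = -798)
(m - 5243)/(29143 + g(-100)) = (-798 - 5243)/(29143 - 100) = -6041/29043 = -6041*1/29043 = -863/4149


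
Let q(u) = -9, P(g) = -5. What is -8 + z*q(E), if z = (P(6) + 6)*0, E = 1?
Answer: -8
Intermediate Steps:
z = 0 (z = (-5 + 6)*0 = 1*0 = 0)
-8 + z*q(E) = -8 + 0*(-9) = -8 + 0 = -8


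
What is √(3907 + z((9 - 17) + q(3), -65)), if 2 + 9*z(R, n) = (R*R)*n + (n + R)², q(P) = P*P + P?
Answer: √37842/3 ≈ 64.843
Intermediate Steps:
q(P) = P + P² (q(P) = P² + P = P + P²)
z(R, n) = -2/9 + (R + n)²/9 + n*R²/9 (z(R, n) = -2/9 + ((R*R)*n + (n + R)²)/9 = -2/9 + (R²*n + (R + n)²)/9 = -2/9 + (n*R² + (R + n)²)/9 = -2/9 + ((R + n)² + n*R²)/9 = -2/9 + ((R + n)²/9 + n*R²/9) = -2/9 + (R + n)²/9 + n*R²/9)
√(3907 + z((9 - 17) + q(3), -65)) = √(3907 + (-2/9 + (((9 - 17) + 3*(1 + 3)) - 65)²/9 + (⅑)*(-65)*((9 - 17) + 3*(1 + 3))²)) = √(3907 + (-2/9 + ((-8 + 3*4) - 65)²/9 + (⅑)*(-65)*(-8 + 3*4)²)) = √(3907 + (-2/9 + ((-8 + 12) - 65)²/9 + (⅑)*(-65)*(-8 + 12)²)) = √(3907 + (-2/9 + (4 - 65)²/9 + (⅑)*(-65)*4²)) = √(3907 + (-2/9 + (⅑)*(-61)² + (⅑)*(-65)*16)) = √(3907 + (-2/9 + (⅑)*3721 - 1040/9)) = √(3907 + (-2/9 + 3721/9 - 1040/9)) = √(3907 + 893/3) = √(12614/3) = √37842/3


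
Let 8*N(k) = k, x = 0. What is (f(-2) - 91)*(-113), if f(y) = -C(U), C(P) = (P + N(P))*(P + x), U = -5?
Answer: 107689/8 ≈ 13461.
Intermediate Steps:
N(k) = k/8
C(P) = 9*P²/8 (C(P) = (P + P/8)*(P + 0) = (9*P/8)*P = 9*P²/8)
f(y) = -225/8 (f(y) = -9*(-5)²/8 = -9*25/8 = -1*225/8 = -225/8)
(f(-2) - 91)*(-113) = (-225/8 - 91)*(-113) = -953/8*(-113) = 107689/8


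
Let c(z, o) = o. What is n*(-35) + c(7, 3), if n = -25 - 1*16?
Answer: 1438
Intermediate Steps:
n = -41 (n = -25 - 16 = -41)
n*(-35) + c(7, 3) = -41*(-35) + 3 = 1435 + 3 = 1438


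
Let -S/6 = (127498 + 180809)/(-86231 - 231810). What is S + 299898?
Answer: 95381709660/318041 ≈ 2.9990e+5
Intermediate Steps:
S = 1849842/318041 (S = -6*(127498 + 180809)/(-86231 - 231810) = -1849842/(-318041) = -1849842*(-1)/318041 = -6*(-308307/318041) = 1849842/318041 ≈ 5.8164)
S + 299898 = 1849842/318041 + 299898 = 95381709660/318041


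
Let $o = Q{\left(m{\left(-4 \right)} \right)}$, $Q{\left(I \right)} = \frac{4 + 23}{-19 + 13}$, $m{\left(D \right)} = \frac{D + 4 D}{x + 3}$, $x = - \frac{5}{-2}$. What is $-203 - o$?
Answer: $- \frac{397}{2} \approx -198.5$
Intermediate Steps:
$x = \frac{5}{2}$ ($x = \left(-5\right) \left(- \frac{1}{2}\right) = \frac{5}{2} \approx 2.5$)
$m{\left(D \right)} = \frac{10 D}{11}$ ($m{\left(D \right)} = \frac{D + 4 D}{\frac{5}{2} + 3} = \frac{5 D}{\frac{11}{2}} = 5 D \frac{2}{11} = \frac{10 D}{11}$)
$Q{\left(I \right)} = - \frac{9}{2}$ ($Q{\left(I \right)} = \frac{27}{-6} = 27 \left(- \frac{1}{6}\right) = - \frac{9}{2}$)
$o = - \frac{9}{2} \approx -4.5$
$-203 - o = -203 - - \frac{9}{2} = -203 + \frac{9}{2} = - \frac{397}{2}$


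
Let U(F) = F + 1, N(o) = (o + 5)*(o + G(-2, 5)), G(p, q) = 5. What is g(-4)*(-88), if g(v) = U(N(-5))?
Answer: -88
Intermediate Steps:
N(o) = (5 + o)² (N(o) = (o + 5)*(o + 5) = (5 + o)*(5 + o) = (5 + o)²)
U(F) = 1 + F
g(v) = 1 (g(v) = 1 + (25 + (-5)² + 10*(-5)) = 1 + (25 + 25 - 50) = 1 + 0 = 1)
g(-4)*(-88) = 1*(-88) = -88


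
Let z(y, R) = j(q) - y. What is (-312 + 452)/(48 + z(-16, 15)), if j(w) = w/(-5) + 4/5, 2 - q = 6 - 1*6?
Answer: 50/23 ≈ 2.1739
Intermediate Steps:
q = 2 (q = 2 - (6 - 1*6) = 2 - (6 - 6) = 2 - 1*0 = 2 + 0 = 2)
j(w) = ⅘ - w/5 (j(w) = w*(-⅕) + 4*(⅕) = -w/5 + ⅘ = ⅘ - w/5)
z(y, R) = ⅖ - y (z(y, R) = (⅘ - ⅕*2) - y = (⅘ - ⅖) - y = ⅖ - y)
(-312 + 452)/(48 + z(-16, 15)) = (-312 + 452)/(48 + (⅖ - 1*(-16))) = 140/(48 + (⅖ + 16)) = 140/(48 + 82/5) = 140/(322/5) = 140*(5/322) = 50/23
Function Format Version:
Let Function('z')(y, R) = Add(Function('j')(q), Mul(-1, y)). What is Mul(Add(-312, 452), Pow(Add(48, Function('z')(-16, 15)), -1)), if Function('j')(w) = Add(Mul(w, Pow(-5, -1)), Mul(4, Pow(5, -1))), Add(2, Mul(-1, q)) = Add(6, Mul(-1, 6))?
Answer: Rational(50, 23) ≈ 2.1739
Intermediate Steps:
q = 2 (q = Add(2, Mul(-1, Add(6, Mul(-1, 6)))) = Add(2, Mul(-1, Add(6, -6))) = Add(2, Mul(-1, 0)) = Add(2, 0) = 2)
Function('j')(w) = Add(Rational(4, 5), Mul(Rational(-1, 5), w)) (Function('j')(w) = Add(Mul(w, Rational(-1, 5)), Mul(4, Rational(1, 5))) = Add(Mul(Rational(-1, 5), w), Rational(4, 5)) = Add(Rational(4, 5), Mul(Rational(-1, 5), w)))
Function('z')(y, R) = Add(Rational(2, 5), Mul(-1, y)) (Function('z')(y, R) = Add(Add(Rational(4, 5), Mul(Rational(-1, 5), 2)), Mul(-1, y)) = Add(Add(Rational(4, 5), Rational(-2, 5)), Mul(-1, y)) = Add(Rational(2, 5), Mul(-1, y)))
Mul(Add(-312, 452), Pow(Add(48, Function('z')(-16, 15)), -1)) = Mul(Add(-312, 452), Pow(Add(48, Add(Rational(2, 5), Mul(-1, -16))), -1)) = Mul(140, Pow(Add(48, Add(Rational(2, 5), 16)), -1)) = Mul(140, Pow(Add(48, Rational(82, 5)), -1)) = Mul(140, Pow(Rational(322, 5), -1)) = Mul(140, Rational(5, 322)) = Rational(50, 23)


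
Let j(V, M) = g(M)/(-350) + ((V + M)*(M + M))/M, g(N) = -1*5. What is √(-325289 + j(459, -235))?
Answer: 3*I*√176857870/70 ≈ 569.95*I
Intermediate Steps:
g(N) = -5
j(V, M) = 1/70 + 2*M + 2*V (j(V, M) = -5/(-350) + ((V + M)*(M + M))/M = -5*(-1/350) + ((M + V)*(2*M))/M = 1/70 + (2*M*(M + V))/M = 1/70 + (2*M + 2*V) = 1/70 + 2*M + 2*V)
√(-325289 + j(459, -235)) = √(-325289 + (1/70 + 2*(-235) + 2*459)) = √(-325289 + (1/70 - 470 + 918)) = √(-325289 + 31361/70) = √(-22738869/70) = 3*I*√176857870/70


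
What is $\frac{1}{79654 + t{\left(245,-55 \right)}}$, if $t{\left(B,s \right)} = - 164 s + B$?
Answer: $\frac{1}{88919} \approx 1.1246 \cdot 10^{-5}$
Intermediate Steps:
$t{\left(B,s \right)} = B - 164 s$
$\frac{1}{79654 + t{\left(245,-55 \right)}} = \frac{1}{79654 + \left(245 - -9020\right)} = \frac{1}{79654 + \left(245 + 9020\right)} = \frac{1}{79654 + 9265} = \frac{1}{88919}$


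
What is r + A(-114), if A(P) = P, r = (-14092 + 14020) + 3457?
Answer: 3271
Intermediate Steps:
r = 3385 (r = -72 + 3457 = 3385)
r + A(-114) = 3385 - 114 = 3271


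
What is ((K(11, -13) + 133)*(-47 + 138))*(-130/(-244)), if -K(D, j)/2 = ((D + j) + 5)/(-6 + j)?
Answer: 14982695/2318 ≈ 6463.6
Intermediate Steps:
K(D, j) = -2*(5 + D + j)/(-6 + j) (K(D, j) = -2*((D + j) + 5)/(-6 + j) = -2*(5 + D + j)/(-6 + j))
((K(11, -13) + 133)*(-47 + 138))*(-130/(-244)) = ((2*(-5 - 1*11 - 1*(-13))/(-6 - 13) + 133)*(-47 + 138))*(-130/(-244)) = ((2*(-5 - 11 + 13)/(-19) + 133)*91)*(-130*(-1/244)) = ((2*(-1/19)*(-3) + 133)*91)*(65/122) = ((6/19 + 133)*91)*(65/122) = ((2533/19)*91)*(65/122) = (230503/19)*(65/122) = 14982695/2318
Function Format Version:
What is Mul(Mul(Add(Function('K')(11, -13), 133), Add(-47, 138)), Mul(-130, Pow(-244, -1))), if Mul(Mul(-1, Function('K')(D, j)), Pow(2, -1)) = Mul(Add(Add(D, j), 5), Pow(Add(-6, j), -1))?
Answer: Rational(14982695, 2318) ≈ 6463.6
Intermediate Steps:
Function('K')(D, j) = Mul(-2, Pow(Add(-6, j), -1), Add(5, D, j)) (Function('K')(D, j) = Mul(-2, Mul(Add(Add(D, j), 5), Pow(Add(-6, j), -1))) = Mul(-2, Mul(Add(5, D, j), Pow(Add(-6, j), -1))) = Mul(-2, Mul(Pow(Add(-6, j), -1), Add(5, D, j))) = Mul(-2, Pow(Add(-6, j), -1), Add(5, D, j)))
Mul(Mul(Add(Function('K')(11, -13), 133), Add(-47, 138)), Mul(-130, Pow(-244, -1))) = Mul(Mul(Add(Mul(2, Pow(Add(-6, -13), -1), Add(-5, Mul(-1, 11), Mul(-1, -13))), 133), Add(-47, 138)), Mul(-130, Pow(-244, -1))) = Mul(Mul(Add(Mul(2, Pow(-19, -1), Add(-5, -11, 13)), 133), 91), Mul(-130, Rational(-1, 244))) = Mul(Mul(Add(Mul(2, Rational(-1, 19), -3), 133), 91), Rational(65, 122)) = Mul(Mul(Add(Rational(6, 19), 133), 91), Rational(65, 122)) = Mul(Mul(Rational(2533, 19), 91), Rational(65, 122)) = Mul(Rational(230503, 19), Rational(65, 122)) = Rational(14982695, 2318)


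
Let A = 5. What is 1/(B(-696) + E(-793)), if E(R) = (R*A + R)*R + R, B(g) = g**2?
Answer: 1/4256717 ≈ 2.3492e-7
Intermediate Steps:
E(R) = R + 6*R**2 (E(R) = (R*5 + R)*R + R = (5*R + R)*R + R = (6*R)*R + R = 6*R**2 + R = R + 6*R**2)
1/(B(-696) + E(-793)) = 1/((-696)**2 - 793*(1 + 6*(-793))) = 1/(484416 - 793*(1 - 4758)) = 1/(484416 - 793*(-4757)) = 1/(484416 + 3772301) = 1/4256717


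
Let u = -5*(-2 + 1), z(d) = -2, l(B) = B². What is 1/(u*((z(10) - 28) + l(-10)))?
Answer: 1/350 ≈ 0.0028571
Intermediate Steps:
u = 5 (u = -5*(-1) = 5)
1/(u*((z(10) - 28) + l(-10))) = 1/(5*((-2 - 28) + (-10)²)) = 1/(5*(-30 + 100)) = 1/(5*70) = 1/350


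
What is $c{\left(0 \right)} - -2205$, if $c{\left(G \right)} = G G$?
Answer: $2205$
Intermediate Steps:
$c{\left(G \right)} = G^{2}$
$c{\left(0 \right)} - -2205 = 0^{2} - -2205 = 0 + 2205 = 2205$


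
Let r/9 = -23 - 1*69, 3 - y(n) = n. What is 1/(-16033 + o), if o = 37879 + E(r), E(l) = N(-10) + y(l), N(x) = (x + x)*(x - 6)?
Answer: 1/22997 ≈ 4.3484e-5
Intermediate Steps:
y(n) = 3 - n
N(x) = 2*x*(-6 + x) (N(x) = (2*x)*(-6 + x) = 2*x*(-6 + x))
r = -828 (r = 9*(-23 - 1*69) = 9*(-23 - 69) = 9*(-92) = -828)
E(l) = 323 - l (E(l) = 2*(-10)*(-6 - 10) + (3 - l) = 2*(-10)*(-16) + (3 - l) = 320 + (3 - l) = 323 - l)
o = 39030 (o = 37879 + (323 - 1*(-828)) = 37879 + (323 + 828) = 37879 + 1151 = 39030)
1/(-16033 + o) = 1/(-16033 + 39030) = 1/22997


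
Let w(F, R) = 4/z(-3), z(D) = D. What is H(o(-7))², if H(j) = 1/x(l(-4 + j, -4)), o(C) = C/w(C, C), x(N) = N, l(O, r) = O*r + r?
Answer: 1/81 ≈ 0.012346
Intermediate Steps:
w(F, R) = -4/3 (w(F, R) = 4/(-3) = 4*(-⅓) = -4/3)
l(O, r) = r + O*r
o(C) = -3*C/4 (o(C) = C/(-4/3) = C*(-¾) = -3*C/4)
H(j) = 1/(12 - 4*j) (H(j) = 1/(-4*(1 + (-4 + j))) = 1/(-4*(-3 + j)) = 1/(12 - 4*j))
H(o(-7))² = (1/(4*(3 - (-3)*(-7)/4)))² = (1/(4*(3 - 1*21/4)))² = (1/(4*(3 - 21/4)))² = (1/(4*(-9/4)))² = ((¼)*(-4/9))² = (-⅑)² = 1/81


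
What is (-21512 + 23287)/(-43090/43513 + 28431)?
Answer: 77235575/1237075013 ≈ 0.062434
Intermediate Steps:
(-21512 + 23287)/(-43090/43513 + 28431) = 1775/(-43090*1/43513 + 28431) = 1775/(-43090/43513 + 28431) = 1775/(1237075013/43513) = 1775*(43513/1237075013) = 77235575/1237075013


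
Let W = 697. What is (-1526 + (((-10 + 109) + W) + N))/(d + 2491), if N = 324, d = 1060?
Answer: -406/3551 ≈ -0.11433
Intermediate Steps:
(-1526 + (((-10 + 109) + W) + N))/(d + 2491) = (-1526 + (((-10 + 109) + 697) + 324))/(1060 + 2491) = (-1526 + ((99 + 697) + 324))/3551 = (-1526 + (796 + 324))*(1/3551) = (-1526 + 1120)*(1/3551) = -406*1/3551 = -406/3551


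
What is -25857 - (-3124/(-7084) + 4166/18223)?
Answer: -75863894430/2933903 ≈ -25858.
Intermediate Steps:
-25857 - (-3124/(-7084) + 4166/18223) = -25857 - (-3124*(-1/7084) + 4166*(1/18223)) = -25857 - (71/161 + 4166/18223) = -25857 - 1*1964559/2933903 = -25857 - 1964559/2933903 = -75863894430/2933903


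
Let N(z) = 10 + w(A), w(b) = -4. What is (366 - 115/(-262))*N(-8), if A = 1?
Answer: 288021/131 ≈ 2198.6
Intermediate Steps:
N(z) = 6 (N(z) = 10 - 4 = 6)
(366 - 115/(-262))*N(-8) = (366 - 115/(-262))*6 = (366 - 115*(-1/262))*6 = (366 + 115/262)*6 = (96007/262)*6 = 288021/131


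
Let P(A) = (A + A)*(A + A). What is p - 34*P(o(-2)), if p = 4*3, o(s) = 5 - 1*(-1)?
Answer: -4884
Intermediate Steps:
o(s) = 6 (o(s) = 5 + 1 = 6)
p = 12
P(A) = 4*A**2 (P(A) = (2*A)*(2*A) = 4*A**2)
p - 34*P(o(-2)) = 12 - 136*6**2 = 12 - 136*36 = 12 - 34*144 = 12 - 4896 = -4884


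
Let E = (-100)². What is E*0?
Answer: 0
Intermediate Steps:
E = 10000
E*0 = 10000*0 = 0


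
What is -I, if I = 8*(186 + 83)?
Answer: -2152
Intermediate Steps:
I = 2152 (I = 8*269 = 2152)
-I = -1*2152 = -2152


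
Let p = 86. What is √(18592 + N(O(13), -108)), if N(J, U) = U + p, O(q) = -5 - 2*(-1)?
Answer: √18570 ≈ 136.27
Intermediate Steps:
O(q) = -3 (O(q) = -5 + 2 = -3)
N(J, U) = 86 + U (N(J, U) = U + 86 = 86 + U)
√(18592 + N(O(13), -108)) = √(18592 + (86 - 108)) = √(18592 - 22) = √18570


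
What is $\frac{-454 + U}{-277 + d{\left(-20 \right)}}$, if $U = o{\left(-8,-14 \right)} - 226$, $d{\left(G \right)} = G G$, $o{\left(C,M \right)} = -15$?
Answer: $- \frac{695}{123} \approx -5.6504$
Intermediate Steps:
$d{\left(G \right)} = G^{2}$
$U = -241$ ($U = -15 - 226 = -241$)
$\frac{-454 + U}{-277 + d{\left(-20 \right)}} = \frac{-454 - 241}{-277 + \left(-20\right)^{2}} = - \frac{695}{-277 + 400} = - \frac{695}{123}$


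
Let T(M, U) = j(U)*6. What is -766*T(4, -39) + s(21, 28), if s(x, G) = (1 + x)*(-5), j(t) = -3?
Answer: 13678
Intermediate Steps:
s(x, G) = -5 - 5*x
T(M, U) = -18 (T(M, U) = -3*6 = -18)
-766*T(4, -39) + s(21, 28) = -766*(-18) + (-5 - 5*21) = 13788 + (-5 - 105) = 13788 - 110 = 13678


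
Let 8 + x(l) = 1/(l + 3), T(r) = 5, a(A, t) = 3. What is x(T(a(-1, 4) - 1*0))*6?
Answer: -189/4 ≈ -47.250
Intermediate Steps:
x(l) = -8 + 1/(3 + l) (x(l) = -8 + 1/(l + 3) = -8 + 1/(3 + l))
x(T(a(-1, 4) - 1*0))*6 = ((-23 - 8*5)/(3 + 5))*6 = ((-23 - 40)/8)*6 = ((1/8)*(-63))*6 = -63/8*6 = -189/4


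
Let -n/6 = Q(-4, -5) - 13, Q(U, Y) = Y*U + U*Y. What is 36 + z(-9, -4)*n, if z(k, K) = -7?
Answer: 1170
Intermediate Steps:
Q(U, Y) = 2*U*Y (Q(U, Y) = U*Y + U*Y = 2*U*Y)
n = -162 (n = -6*(2*(-4)*(-5) - 13) = -6*(40 - 13) = -6*27 = -162)
36 + z(-9, -4)*n = 36 - 7*(-162) = 36 + 1134 = 1170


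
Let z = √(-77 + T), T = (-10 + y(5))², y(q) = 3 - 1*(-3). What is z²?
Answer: -61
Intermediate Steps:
y(q) = 6 (y(q) = 3 + 3 = 6)
T = 16 (T = (-10 + 6)² = (-4)² = 16)
z = I*√61 (z = √(-77 + 16) = √(-61) = I*√61 ≈ 7.8102*I)
z² = (I*√61)² = -61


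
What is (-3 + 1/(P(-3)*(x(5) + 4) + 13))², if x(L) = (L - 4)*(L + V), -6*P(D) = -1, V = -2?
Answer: 62001/7225 ≈ 8.5815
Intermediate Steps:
P(D) = ⅙ (P(D) = -⅙*(-1) = ⅙)
x(L) = (-4 + L)*(-2 + L) (x(L) = (L - 4)*(L - 2) = (-4 + L)*(-2 + L))
(-3 + 1/(P(-3)*(x(5) + 4) + 13))² = (-3 + 1/(((8 + 5² - 6*5) + 4)/6 + 13))² = (-3 + 1/(((8 + 25 - 30) + 4)/6 + 13))² = (-3 + 1/((3 + 4)/6 + 13))² = (-3 + 1/((⅙)*7 + 13))² = (-3 + 1/(7/6 + 13))² = (-3 + 1/(85/6))² = (-3 + 6/85)² = (-249/85)² = 62001/7225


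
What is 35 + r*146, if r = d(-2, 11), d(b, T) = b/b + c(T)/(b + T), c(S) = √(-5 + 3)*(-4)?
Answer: 181 - 584*I*√2/9 ≈ 181.0 - 91.767*I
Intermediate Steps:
c(S) = -4*I*√2 (c(S) = √(-2)*(-4) = (I*√2)*(-4) = -4*I*√2)
d(b, T) = 1 - 4*I*√2/(T + b) (d(b, T) = b/b + (-4*I*√2)/(b + T) = 1 + (-4*I*√2)/(T + b) = 1 - 4*I*√2/(T + b))
r = 1 - 4*I*√2/9 (r = (11 - 2 - 4*I*√2)/(11 - 2) = (9 - 4*I*√2)/9 = 1 - 4*I*√2/9 ≈ 1.0 - 0.62854*I)
35 + r*146 = 35 + (1 - 4*I*√2/9)*146 = 35 + (146 - 584*I*√2/9) = 181 - 584*I*√2/9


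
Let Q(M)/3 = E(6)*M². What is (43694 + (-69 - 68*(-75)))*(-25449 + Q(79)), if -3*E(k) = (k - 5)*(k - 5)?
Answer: -1544095250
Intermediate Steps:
E(k) = -(-5 + k)²/3 (E(k) = -(k - 5)*(k - 5)/3 = -(-5 + k)*(-5 + k)/3 = -(-5 + k)²/3)
Q(M) = -M² (Q(M) = 3*((-(-5 + 6)²/3)*M²) = 3*((-⅓*1²)*M²) = 3*((-⅓*1)*M²) = 3*(-M²/3) = -M²)
(43694 + (-69 - 68*(-75)))*(-25449 + Q(79)) = (43694 + (-69 - 68*(-75)))*(-25449 - 1*79²) = (43694 + (-69 + 5100))*(-25449 - 1*6241) = (43694 + 5031)*(-25449 - 6241) = 48725*(-31690) = -1544095250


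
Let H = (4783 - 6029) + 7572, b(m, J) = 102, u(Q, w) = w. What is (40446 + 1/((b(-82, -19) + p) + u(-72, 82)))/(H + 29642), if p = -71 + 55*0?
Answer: 4570399/4064384 ≈ 1.1245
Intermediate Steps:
p = -71 (p = -71 + 0 = -71)
H = 6326 (H = -1246 + 7572 = 6326)
(40446 + 1/((b(-82, -19) + p) + u(-72, 82)))/(H + 29642) = (40446 + 1/((102 - 71) + 82))/(6326 + 29642) = (40446 + 1/(31 + 82))/35968 = (40446 + 1/113)*(1/35968) = (4570399/113)*(1/35968) = 4570399/4064384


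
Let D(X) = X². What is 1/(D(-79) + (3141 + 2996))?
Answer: 1/12378 ≈ 8.0789e-5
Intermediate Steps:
1/(D(-79) + (3141 + 2996)) = 1/((-79)² + (3141 + 2996)) = 1/(6241 + 6137) = 1/12378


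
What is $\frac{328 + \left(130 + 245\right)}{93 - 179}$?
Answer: $- \frac{703}{86} \approx -8.1744$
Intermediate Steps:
$\frac{328 + \left(130 + 245\right)}{93 - 179} = \frac{328 + 375}{-86} = 703 \left(- \frac{1}{86}\right) = - \frac{703}{86}$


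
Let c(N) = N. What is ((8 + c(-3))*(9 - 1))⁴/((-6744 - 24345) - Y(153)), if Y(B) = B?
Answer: -1280000/15621 ≈ -81.941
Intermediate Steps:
((8 + c(-3))*(9 - 1))⁴/((-6744 - 24345) - Y(153)) = ((8 - 3)*(9 - 1))⁴/((-6744 - 24345) - 1*153) = (5*8)⁴/(-31089 - 153) = 40⁴/(-31242) = 2560000*(-1/31242) = -1280000/15621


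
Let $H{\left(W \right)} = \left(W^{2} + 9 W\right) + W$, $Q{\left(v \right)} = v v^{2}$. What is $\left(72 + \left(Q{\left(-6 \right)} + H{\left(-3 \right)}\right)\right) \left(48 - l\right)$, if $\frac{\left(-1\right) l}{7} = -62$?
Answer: $63690$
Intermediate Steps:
$Q{\left(v \right)} = v^{3}$
$H{\left(W \right)} = W^{2} + 10 W$
$l = 434$ ($l = \left(-7\right) \left(-62\right) = 434$)
$\left(72 + \left(Q{\left(-6 \right)} + H{\left(-3 \right)}\right)\right) \left(48 - l\right) = \left(72 - \left(216 + 3 \left(10 - 3\right)\right)\right) \left(48 - 434\right) = \left(72 - 237\right) \left(48 - 434\right) = \left(72 - 237\right) \left(-386\right) = \left(-165\right) \left(-386\right) = 63690$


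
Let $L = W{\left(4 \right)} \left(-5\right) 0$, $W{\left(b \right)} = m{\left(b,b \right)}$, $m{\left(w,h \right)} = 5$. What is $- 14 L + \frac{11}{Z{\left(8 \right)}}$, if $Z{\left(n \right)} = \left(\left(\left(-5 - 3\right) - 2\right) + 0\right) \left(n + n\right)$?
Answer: $- \frac{11}{160} \approx -0.06875$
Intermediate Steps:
$W{\left(b \right)} = 5$
$L = 0$ ($L = 5 \left(-5\right) 0 = \left(-25\right) 0 = 0$)
$Z{\left(n \right)} = - 20 n$ ($Z{\left(n \right)} = \left(\left(\left(-5 - 3\right) - 2\right) + 0\right) 2 n = \left(\left(-8 - 2\right) + 0\right) 2 n = \left(-10 + 0\right) 2 n = - 10 \cdot 2 n = - 20 n$)
$- 14 L + \frac{11}{Z{\left(8 \right)}} = \left(-14\right) 0 + \frac{11}{\left(-20\right) 8} = 0 + \frac{11}{-160} = 0 + 11 \left(- \frac{1}{160}\right) = 0 - \frac{11}{160} = - \frac{11}{160}$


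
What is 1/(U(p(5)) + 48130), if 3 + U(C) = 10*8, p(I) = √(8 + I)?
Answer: 1/48207 ≈ 2.0744e-5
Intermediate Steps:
U(C) = 77 (U(C) = -3 + 10*8 = -3 + 80 = 77)
1/(U(p(5)) + 48130) = 1/(77 + 48130) = 1/48207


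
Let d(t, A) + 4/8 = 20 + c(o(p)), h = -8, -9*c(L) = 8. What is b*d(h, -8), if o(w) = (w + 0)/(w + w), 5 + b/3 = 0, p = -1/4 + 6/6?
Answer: -1675/6 ≈ -279.17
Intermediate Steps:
p = 3/4 (p = -1*1/4 + 6*(1/6) = -1/4 + 1 = 3/4 ≈ 0.75000)
b = -15 (b = -15 + 3*0 = -15 + 0 = -15)
o(w) = 1/2 (o(w) = w/((2*w)) = w*(1/(2*w)) = 1/2)
c(L) = -8/9 (c(L) = -1/9*8 = -8/9)
d(t, A) = 335/18 (d(t, A) = -1/2 + (20 - 8/9) = -1/2 + 172/9 = 335/18)
b*d(h, -8) = -15*335/18 = -1675/6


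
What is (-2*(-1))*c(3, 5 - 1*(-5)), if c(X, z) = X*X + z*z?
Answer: 218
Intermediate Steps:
c(X, z) = X² + z²
(-2*(-1))*c(3, 5 - 1*(-5)) = (-2*(-1))*(3² + (5 - 1*(-5))²) = 2*(9 + (5 + 5)²) = 2*(9 + 10²) = 2*(9 + 100) = 2*109 = 218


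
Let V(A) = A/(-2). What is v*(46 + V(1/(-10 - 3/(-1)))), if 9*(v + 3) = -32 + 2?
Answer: -4085/14 ≈ -291.79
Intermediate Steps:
v = -19/3 (v = -3 + (-32 + 2)/9 = -3 + (⅑)*(-30) = -3 - 10/3 = -19/3 ≈ -6.3333)
V(A) = -A/2 (V(A) = A*(-½) = -A/2)
v*(46 + V(1/(-10 - 3/(-1)))) = -19*(46 - 1/(2*(-10 - 3/(-1))))/3 = -19*(46 - 1/(2*(-10 - 3*(-1))))/3 = -19*(46 - 1/(2*(-10 + 3)))/3 = -19*(46 - ½/(-7))/3 = -19*(46 - ½*(-⅐))/3 = -19*(46 + 1/14)/3 = -19/3*645/14 = -4085/14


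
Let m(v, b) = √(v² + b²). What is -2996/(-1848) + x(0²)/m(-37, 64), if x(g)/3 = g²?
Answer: 107/66 ≈ 1.6212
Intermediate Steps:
m(v, b) = √(b² + v²)
x(g) = 3*g²
-2996/(-1848) + x(0²)/m(-37, 64) = -2996/(-1848) + (3*(0²)²)/(√(64² + (-37)²)) = -2996*(-1/1848) + (3*0²)/(√(4096 + 1369)) = 107/66 + (3*0)/(√5465) = 107/66 + 0*(√5465/5465) = 107/66 + 0 = 107/66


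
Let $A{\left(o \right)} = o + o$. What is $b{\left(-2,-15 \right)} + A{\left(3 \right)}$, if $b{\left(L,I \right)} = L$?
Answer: $4$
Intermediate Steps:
$A{\left(o \right)} = 2 o$
$b{\left(-2,-15 \right)} + A{\left(3 \right)} = -2 + 2 \cdot 3 = -2 + 6 = 4$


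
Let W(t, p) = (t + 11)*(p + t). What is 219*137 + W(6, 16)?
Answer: 30377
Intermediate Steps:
W(t, p) = (11 + t)*(p + t)
219*137 + W(6, 16) = 219*137 + (6**2 + 11*16 + 11*6 + 16*6) = 30003 + (36 + 176 + 66 + 96) = 30003 + 374 = 30377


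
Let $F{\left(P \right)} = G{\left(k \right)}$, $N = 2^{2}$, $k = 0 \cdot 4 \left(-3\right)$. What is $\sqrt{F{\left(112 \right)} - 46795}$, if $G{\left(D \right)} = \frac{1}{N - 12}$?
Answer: $\frac{i \sqrt{748722}}{4} \approx 216.32 i$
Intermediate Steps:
$k = 0$ ($k = 0 \left(-3\right) = 0$)
$N = 4$
$G{\left(D \right)} = - \frac{1}{8}$ ($G{\left(D \right)} = \frac{1}{4 - 12} = \frac{1}{-8} = - \frac{1}{8}$)
$F{\left(P \right)} = - \frac{1}{8}$
$\sqrt{F{\left(112 \right)} - 46795} = \sqrt{- \frac{1}{8} - 46795} = \sqrt{- \frac{374361}{8}} = \frac{i \sqrt{748722}}{4}$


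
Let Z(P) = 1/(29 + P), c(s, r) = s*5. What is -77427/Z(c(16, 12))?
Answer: -8439543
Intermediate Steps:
c(s, r) = 5*s
-77427/Z(c(16, 12)) = -77427/(1/(29 + 5*16)) = -77427/(1/(29 + 80)) = -77427/(1/109) = -77427/1/109 = -77427*109 = -8439543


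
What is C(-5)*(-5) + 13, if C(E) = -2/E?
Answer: 11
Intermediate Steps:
C(-5)*(-5) + 13 = -2/(-5)*(-5) + 13 = -2*(-⅕)*(-5) + 13 = (⅖)*(-5) + 13 = -2 + 13 = 11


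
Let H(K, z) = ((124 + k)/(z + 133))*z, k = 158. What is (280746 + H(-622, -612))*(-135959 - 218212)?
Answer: -47689096107978/479 ≈ -9.9560e+10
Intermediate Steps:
H(K, z) = 282*z/(133 + z) (H(K, z) = ((124 + 158)/(z + 133))*z = (282/(133 + z))*z = 282*z/(133 + z))
(280746 + H(-622, -612))*(-135959 - 218212) = (280746 + 282*(-612)/(133 - 612))*(-135959 - 218212) = (280746 + 282*(-612)/(-479))*(-354171) = (280746 + 282*(-612)*(-1/479))*(-354171) = (280746 + 172584/479)*(-354171) = (134649918/479)*(-354171) = -47689096107978/479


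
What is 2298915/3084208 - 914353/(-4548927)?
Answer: 13277651351629/14029837044816 ≈ 0.94639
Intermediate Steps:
2298915/3084208 - 914353/(-4548927) = 2298915*(1/3084208) - 914353*(-1/4548927) = 2298915/3084208 + 914353/4548927 = 13277651351629/14029837044816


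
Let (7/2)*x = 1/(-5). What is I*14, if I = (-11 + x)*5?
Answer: -774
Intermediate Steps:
x = -2/35 (x = (2/7)/(-5) = (2/7)*(-1/5) = -2/35 ≈ -0.057143)
I = -387/7 (I = (-11 - 2/35)*5 = -387/35*5 = -387/7 ≈ -55.286)
I*14 = -387/7*14 = -774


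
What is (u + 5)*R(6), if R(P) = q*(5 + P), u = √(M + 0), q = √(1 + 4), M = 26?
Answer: 11*√5*(5 + √26) ≈ 248.40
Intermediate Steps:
q = √5 ≈ 2.2361
u = √26 (u = √(26 + 0) = √26 ≈ 5.0990)
R(P) = √5*(5 + P)
(u + 5)*R(6) = (√26 + 5)*(√5*(5 + 6)) = (5 + √26)*(√5*11) = (5 + √26)*(11*√5) = 11*√5*(5 + √26)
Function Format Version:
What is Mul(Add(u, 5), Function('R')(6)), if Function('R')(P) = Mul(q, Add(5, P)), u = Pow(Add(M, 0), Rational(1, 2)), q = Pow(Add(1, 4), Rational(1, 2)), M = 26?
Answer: Mul(11, Pow(5, Rational(1, 2)), Add(5, Pow(26, Rational(1, 2)))) ≈ 248.40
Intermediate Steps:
q = Pow(5, Rational(1, 2)) ≈ 2.2361
u = Pow(26, Rational(1, 2)) (u = Pow(Add(26, 0), Rational(1, 2)) = Pow(26, Rational(1, 2)) ≈ 5.0990)
Function('R')(P) = Mul(Pow(5, Rational(1, 2)), Add(5, P))
Mul(Add(u, 5), Function('R')(6)) = Mul(Add(Pow(26, Rational(1, 2)), 5), Mul(Pow(5, Rational(1, 2)), Add(5, 6))) = Mul(Add(5, Pow(26, Rational(1, 2))), Mul(Pow(5, Rational(1, 2)), 11)) = Mul(Add(5, Pow(26, Rational(1, 2))), Mul(11, Pow(5, Rational(1, 2)))) = Mul(11, Pow(5, Rational(1, 2)), Add(5, Pow(26, Rational(1, 2))))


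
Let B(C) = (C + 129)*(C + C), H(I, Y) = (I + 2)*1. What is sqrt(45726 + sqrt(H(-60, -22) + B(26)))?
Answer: sqrt(45726 + sqrt(8002)) ≈ 214.05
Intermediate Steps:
H(I, Y) = 2 + I (H(I, Y) = (2 + I)*1 = 2 + I)
B(C) = 2*C*(129 + C) (B(C) = (129 + C)*(2*C) = 2*C*(129 + C))
sqrt(45726 + sqrt(H(-60, -22) + B(26))) = sqrt(45726 + sqrt((2 - 60) + 2*26*(129 + 26))) = sqrt(45726 + sqrt(-58 + 2*26*155)) = sqrt(45726 + sqrt(-58 + 8060)) = sqrt(45726 + sqrt(8002))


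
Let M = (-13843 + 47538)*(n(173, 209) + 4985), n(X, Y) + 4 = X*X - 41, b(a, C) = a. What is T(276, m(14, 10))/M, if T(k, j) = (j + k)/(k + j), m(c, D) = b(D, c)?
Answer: 1/1174910955 ≈ 8.5113e-10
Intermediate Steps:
m(c, D) = D
n(X, Y) = -45 + X² (n(X, Y) = -4 + (X*X - 41) = -4 + (X² - 41) = -4 + (-41 + X²) = -45 + X²)
T(k, j) = 1 (T(k, j) = (j + k)/(j + k) = 1)
M = 1174910955 (M = (-13843 + 47538)*((-45 + 173²) + 4985) = 33695*((-45 + 29929) + 4985) = 33695*(29884 + 4985) = 33695*34869 = 1174910955)
T(276, m(14, 10))/M = 1/1174910955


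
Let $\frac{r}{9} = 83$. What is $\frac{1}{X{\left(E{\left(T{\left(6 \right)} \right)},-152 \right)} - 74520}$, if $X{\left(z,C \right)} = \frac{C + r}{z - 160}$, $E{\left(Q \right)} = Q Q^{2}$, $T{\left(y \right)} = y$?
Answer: $- \frac{8}{596075} \approx -1.3421 \cdot 10^{-5}$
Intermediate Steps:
$r = 747$ ($r = 9 \cdot 83 = 747$)
$E{\left(Q \right)} = Q^{3}$
$X{\left(z,C \right)} = \frac{747 + C}{-160 + z}$ ($X{\left(z,C \right)} = \frac{C + 747}{z - 160} = \frac{747 + C}{-160 + z}$)
$\frac{1}{X{\left(E{\left(T{\left(6 \right)} \right)},-152 \right)} - 74520} = \frac{1}{\frac{747 - 152}{-160 + 6^{3}} - 74520} = \frac{1}{\frac{1}{-160 + 216} \cdot 595 - 74520} = \frac{1}{\frac{1}{56} \cdot 595 - 74520} = \frac{1}{\frac{85}{8} - 74520} = \frac{1}{- \frac{596075}{8}} = - \frac{8}{596075}$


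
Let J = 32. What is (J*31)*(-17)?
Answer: -16864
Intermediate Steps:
(J*31)*(-17) = (32*31)*(-17) = 992*(-17) = -16864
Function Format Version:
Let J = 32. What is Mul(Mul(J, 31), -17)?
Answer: -16864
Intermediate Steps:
Mul(Mul(J, 31), -17) = Mul(Mul(32, 31), -17) = Mul(992, -17) = -16864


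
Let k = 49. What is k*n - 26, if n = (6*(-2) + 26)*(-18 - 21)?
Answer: -26780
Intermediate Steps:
n = -546 (n = (-12 + 26)*(-39) = 14*(-39) = -546)
k*n - 26 = 49*(-546) - 26 = -26754 - 26 = -26780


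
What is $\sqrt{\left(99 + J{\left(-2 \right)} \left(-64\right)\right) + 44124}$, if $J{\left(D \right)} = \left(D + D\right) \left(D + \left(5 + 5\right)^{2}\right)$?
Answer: $\sqrt{69311} \approx 263.27$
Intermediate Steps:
$J{\left(D \right)} = 2 D \left(100 + D\right)$ ($J{\left(D \right)} = 2 D \left(D + 10^{2}\right) = 2 D \left(D + 100\right) = 2 D \left(100 + D\right)$)
$\sqrt{\left(99 + J{\left(-2 \right)} \left(-64\right)\right) + 44124} = \sqrt{\left(99 + 2 \left(-2\right) \left(100 - 2\right) \left(-64\right)\right) + 44124} = \sqrt{\left(99 + 2 \left(-2\right) 98 \left(-64\right)\right) + 44124} = \sqrt{\left(99 - -25088\right) + 44124} = \sqrt{\left(99 + 25088\right) + 44124} = \sqrt{25187 + 44124} = \sqrt{69311}$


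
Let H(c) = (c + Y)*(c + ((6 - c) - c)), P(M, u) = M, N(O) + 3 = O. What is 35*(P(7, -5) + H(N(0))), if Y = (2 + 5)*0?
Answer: -700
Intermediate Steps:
Y = 0 (Y = 7*0 = 0)
N(O) = -3 + O
H(c) = c*(6 - c) (H(c) = (c + 0)*(c + ((6 - c) - c)) = c*(c + (6 - 2*c)) = c*(6 - c))
35*(P(7, -5) + H(N(0))) = 35*(7 + (-3 + 0)*(6 - (-3 + 0))) = 35*(7 - 3*(6 - 1*(-3))) = 35*(7 - 3*(6 + 3)) = 35*(7 - 3*9) = 35*(7 - 27) = 35*(-20) = -700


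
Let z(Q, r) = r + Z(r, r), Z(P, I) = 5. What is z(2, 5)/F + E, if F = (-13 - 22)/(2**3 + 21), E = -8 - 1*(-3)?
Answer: -93/7 ≈ -13.286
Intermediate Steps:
z(Q, r) = 5 + r (z(Q, r) = r + 5 = 5 + r)
E = -5 (E = -8 + 3 = -5)
F = -35/29 (F = -35/(8 + 21) = -35/29 ≈ -1.2069)
z(2, 5)/F + E = (5 + 5)/(-35/29) - 5 = -29/35*10 - 5 = -58/7 - 5 = -93/7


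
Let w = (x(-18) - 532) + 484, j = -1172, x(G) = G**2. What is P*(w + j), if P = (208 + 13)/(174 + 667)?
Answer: -198016/841 ≈ -235.45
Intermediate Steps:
P = 221/841 ≈ 0.26278
w = 276 (w = ((-18)**2 - 532) + 484 = (324 - 532) + 484 = -208 + 484 = 276)
P*(w + j) = 221*(276 - 1172)/841 = (221/841)*(-896) = -198016/841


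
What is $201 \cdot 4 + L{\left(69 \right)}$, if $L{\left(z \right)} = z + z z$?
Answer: $5634$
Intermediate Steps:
$L{\left(z \right)} = z + z^{2}$
$201 \cdot 4 + L{\left(69 \right)} = 201 \cdot 4 + 69 \left(1 + 69\right) = 804 + 69 \cdot 70 = 804 + 4830 = 5634$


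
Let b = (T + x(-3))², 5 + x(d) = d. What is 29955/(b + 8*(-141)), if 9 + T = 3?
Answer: -29955/932 ≈ -32.141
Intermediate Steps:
T = -6 (T = -9 + 3 = -6)
x(d) = -5 + d
b = 196 (b = (-6 + (-5 - 3))² = (-6 - 8)² = (-14)² = 196)
29955/(b + 8*(-141)) = 29955/(196 + 8*(-141)) = 29955/(196 - 1128) = 29955/(-932) = 29955*(-1/932) = -29955/932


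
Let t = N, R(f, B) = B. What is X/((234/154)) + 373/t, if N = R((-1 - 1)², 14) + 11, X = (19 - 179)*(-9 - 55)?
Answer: 19755641/2925 ≈ 6754.1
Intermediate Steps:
X = 10240 (X = -160*(-64) = 10240)
N = 25 (N = 14 + 11 = 25)
t = 25
X/((234/154)) + 373/t = 10240/((234/154)) + 373/25 = 10240/((234*(1/154))) + 373*(1/25) = 10240/(117/77) + 373/25 = 10240*(77/117) + 373/25 = 788480/117 + 373/25 = 19755641/2925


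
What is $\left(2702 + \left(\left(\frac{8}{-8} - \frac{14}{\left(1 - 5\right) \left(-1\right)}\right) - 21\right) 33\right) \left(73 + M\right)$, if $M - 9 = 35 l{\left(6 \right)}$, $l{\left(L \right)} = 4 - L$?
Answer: $22326$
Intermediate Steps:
$M = -61$ ($M = 9 + 35 \left(4 - 6\right) = 9 + 35 \left(-2\right) = 9 - 70 = -61$)
$\left(2702 + \left(\left(\frac{8}{-8} - \frac{14}{\left(1 - 5\right) \left(-1\right)}\right) - 21\right) 33\right) \left(73 + M\right) = \left(2702 + \left(\left(\frac{8}{-8} - \frac{14}{\left(1 - 5\right) \left(-1\right)}\right) - 21\right) 33\right) \left(73 - 61\right) = \left(2702 + \left(\left(8 \left(- \frac{1}{8}\right) - \frac{14}{\left(-4\right) \left(-1\right)}\right) - 21\right) 33\right) 12 = \left(2702 + \left(\left(-1 - \frac{14}{4}\right) - 21\right) 33\right) 12 = \left(2702 + \left(\left(-1 - \frac{7}{2}\right) - 21\right) 33\right) 12 = \left(2702 + \left(- \frac{9}{2} - 21\right) 33\right) 12 = \left(2702 - \frac{1683}{2}\right) 12 = \frac{3721}{2} \cdot 12 = 22326$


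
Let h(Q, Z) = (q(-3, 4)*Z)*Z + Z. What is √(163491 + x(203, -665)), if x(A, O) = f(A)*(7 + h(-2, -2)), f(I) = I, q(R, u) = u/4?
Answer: √165318 ≈ 406.59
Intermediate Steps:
q(R, u) = u/4 (q(R, u) = u*(¼) = u/4)
h(Q, Z) = Z + Z² (h(Q, Z) = (((¼)*4)*Z)*Z + Z = (1*Z)*Z + Z = Z*Z + Z = Z² + Z = Z + Z²)
x(A, O) = 9*A (x(A, O) = A*(7 - 2*(1 - 2)) = A*(7 - 2*(-1)) = A*(7 + 2) = A*9 = 9*A)
√(163491 + x(203, -665)) = √(163491 + 9*203) = √(163491 + 1827) = √165318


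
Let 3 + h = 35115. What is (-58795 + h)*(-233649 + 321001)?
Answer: -2068757416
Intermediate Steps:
h = 35112 (h = -3 + 35115 = 35112)
(-58795 + h)*(-233649 + 321001) = (-58795 + 35112)*(-233649 + 321001) = -23683*87352 = -2068757416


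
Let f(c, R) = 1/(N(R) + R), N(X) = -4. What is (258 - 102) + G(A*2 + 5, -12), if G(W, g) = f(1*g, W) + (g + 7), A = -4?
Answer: 1056/7 ≈ 150.86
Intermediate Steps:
f(c, R) = 1/(-4 + R)
G(W, g) = 7 + g + 1/(-4 + W) (G(W, g) = 1/(-4 + W) + (g + 7) = 1/(-4 + W) + (7 + g) = 7 + g + 1/(-4 + W))
(258 - 102) + G(A*2 + 5, -12) = (258 - 102) + (1 + (-4 + (-4*2 + 5))*(7 - 12))/(-4 + (-4*2 + 5)) = 156 + (1 + (-4 + (-8 + 5))*(-5))/(-4 + (-8 + 5)) = 156 + (1 + (-4 - 3)*(-5))/(-4 - 3) = 156 + (1 - 7*(-5))/(-7) = 156 - (1 + 35)/7 = 156 - 1/7*36 = 156 - 36/7 = 1056/7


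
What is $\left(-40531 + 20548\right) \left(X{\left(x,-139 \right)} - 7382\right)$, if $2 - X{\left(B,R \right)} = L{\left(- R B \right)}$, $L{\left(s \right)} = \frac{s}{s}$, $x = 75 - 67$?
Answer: $147494523$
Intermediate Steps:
$x = 8$
$L{\left(s \right)} = 1$
$X{\left(B,R \right)} = 1$ ($X{\left(B,R \right)} = 2 - 1 = 1$)
$\left(-40531 + 20548\right) \left(X{\left(x,-139 \right)} - 7382\right) = \left(-40531 + 20548\right) \left(1 - 7382\right) = \left(-19983\right) \left(-7381\right) = 147494523$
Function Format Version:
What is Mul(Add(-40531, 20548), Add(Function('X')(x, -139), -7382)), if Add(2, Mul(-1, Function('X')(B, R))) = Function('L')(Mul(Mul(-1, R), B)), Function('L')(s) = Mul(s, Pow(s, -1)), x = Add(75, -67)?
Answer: 147494523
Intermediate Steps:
x = 8
Function('L')(s) = 1
Function('X')(B, R) = 1 (Function('X')(B, R) = Add(2, Mul(-1, 1)) = Add(2, -1) = 1)
Mul(Add(-40531, 20548), Add(Function('X')(x, -139), -7382)) = Mul(Add(-40531, 20548), Add(1, -7382)) = Mul(-19983, -7381) = 147494523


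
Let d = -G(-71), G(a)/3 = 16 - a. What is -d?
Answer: 261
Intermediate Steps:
G(a) = 48 - 3*a (G(a) = 3*(16 - a) = 48 - 3*a)
d = -261 (d = -(48 - 3*(-71)) = -(48 + 213) = -1*261 = -261)
-d = -1*(-261) = 261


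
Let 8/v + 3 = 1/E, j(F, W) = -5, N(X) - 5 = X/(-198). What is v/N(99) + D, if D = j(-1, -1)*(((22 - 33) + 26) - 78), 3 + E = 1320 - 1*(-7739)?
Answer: 76873549/244503 ≈ 314.41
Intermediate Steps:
N(X) = 5 - X/198 (N(X) = 5 + X/(-198) = 5 + X*(-1/198) = 5 - X/198)
E = 9056 (E = -3 + (1320 - 1*(-7739)) = -3 + (1320 + 7739) = -3 + 9059 = 9056)
v = -72448/27167 (v = 8/(-3 + 1/9056) = 8/(-27167/9056) = 8*(-9056/27167) = -72448/27167 ≈ -2.6668)
D = 315 (D = -5*(((22 - 33) + 26) - 78) = -5*((-11 + 26) - 78) = -5*(15 - 78) = -5*(-63) = 315)
v/N(99) + D = -72448/(27167*(5 - 1/198*99)) + 315 = -72448/(27167*(5 - 1/2)) + 315 = -72448/(27167*9/2) + 315 = -72448/27167*2/9 + 315 = -144896/244503 + 315 = 76873549/244503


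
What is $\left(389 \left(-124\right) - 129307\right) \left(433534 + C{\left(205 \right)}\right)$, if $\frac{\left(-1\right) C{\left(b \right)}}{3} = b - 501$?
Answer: $-77128585146$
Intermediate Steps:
$C{\left(b \right)} = 1503 - 3 b$ ($C{\left(b \right)} = - 3 \left(b - 501\right) = - 3 \left(-501 + b\right) = 1503 - 3 b$)
$\left(389 \left(-124\right) - 129307\right) \left(433534 + C{\left(205 \right)}\right) = \left(389 \left(-124\right) - 129307\right) \left(433534 + \left(1503 - 615\right)\right) = \left(-48236 - 129307\right) \left(433534 + \left(1503 - 615\right)\right) = - 177543 \left(433534 + 888\right) = \left(-177543\right) 434422 = -77128585146$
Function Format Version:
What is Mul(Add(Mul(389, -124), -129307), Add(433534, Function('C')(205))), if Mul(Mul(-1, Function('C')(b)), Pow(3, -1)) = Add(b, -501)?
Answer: -77128585146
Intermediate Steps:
Function('C')(b) = Add(1503, Mul(-3, b)) (Function('C')(b) = Mul(-3, Add(b, -501)) = Mul(-3, Add(-501, b)) = Add(1503, Mul(-3, b)))
Mul(Add(Mul(389, -124), -129307), Add(433534, Function('C')(205))) = Mul(Add(Mul(389, -124), -129307), Add(433534, Add(1503, Mul(-3, 205)))) = Mul(Add(-48236, -129307), Add(433534, Add(1503, -615))) = Mul(-177543, Add(433534, 888)) = Mul(-177543, 434422) = -77128585146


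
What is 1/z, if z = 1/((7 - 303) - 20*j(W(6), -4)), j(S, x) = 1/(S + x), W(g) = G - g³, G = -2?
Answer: -32846/111 ≈ -295.91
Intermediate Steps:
W(g) = -2 - g³
z = -111/32846 (z = 1/((7 - 303) - 20/((-2 - 1*6³) - 4)) = 1/(-296 - 20/((-2 - 1*216) - 4)) = 1/(-296 - 20/((-2 - 216) - 4)) = 1/(-296 - 20/(-218 - 4)) = 1/(-296 - 20/(-222)) = 1/(-296 - 20*(-1/222)) = 1/(-296 + 10/111) = 1/(-32846/111) = -111/32846 ≈ -0.0033794)
1/z = 1/(-111/32846) = -32846/111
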